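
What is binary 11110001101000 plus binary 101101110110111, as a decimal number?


11110001101000 + 101101110110111 = 1001100000011111 = 38943

38943


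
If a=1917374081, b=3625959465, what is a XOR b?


1917374081 ^ 3625959465 = 2857832104

2857832104


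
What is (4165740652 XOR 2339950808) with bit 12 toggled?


Step 1: 4165740652 ^ 2339950808 = 1932851380
Step 2: 1932851380 ^ (1 << 12) = 1932851380 ^ 4096 = 1932847284

1932847284


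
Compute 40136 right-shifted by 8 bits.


0b1001110011001000 >> 8 = 0b10011100 = 156

156


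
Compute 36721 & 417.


0b1000111101110001 & 0b110100001 = 0b100100001 = 289

289


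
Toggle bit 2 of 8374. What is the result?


8374 ^ (1 << 2) = 8374 ^ 4 = 8370

8370


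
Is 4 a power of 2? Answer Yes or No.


0b100. Only one bit set => Yes

Yes


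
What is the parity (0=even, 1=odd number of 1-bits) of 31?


0b11111 has 5 ones => parity 1

1


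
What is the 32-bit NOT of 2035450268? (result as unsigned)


~0b1111001010100101000000110011100 = 0b10000110101011010111111001100011 = 2259517027 (32-bit unsigned)

2259517027


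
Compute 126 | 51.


0b1111110 | 0b110011 = 0b1111111 = 127

127


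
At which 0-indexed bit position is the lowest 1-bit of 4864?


0b1001100000000. Lowest set bit at position 8

8


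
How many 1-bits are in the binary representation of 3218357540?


0b10111111110101000011110100100100 has 18 set bits

18


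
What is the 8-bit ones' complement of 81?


81 ^ 255 = 174

174


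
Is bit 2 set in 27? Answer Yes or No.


0b11011, bit 2 = 0. No

No


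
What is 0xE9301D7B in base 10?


E9301D7B hex = 3912244603 decimal

3912244603


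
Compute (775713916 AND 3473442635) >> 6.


Step 1: 775713916 & 3473442635 = 235406408
Step 2: 235406408 >> 6 = 3678225

3678225


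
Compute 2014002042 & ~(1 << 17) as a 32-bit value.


2014002042 & ~(1 << 17) = 2013870970

2013870970


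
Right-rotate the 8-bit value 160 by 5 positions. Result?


Rotate 0b10100000 right by 5 (8-bit) = 0b101 = 5

5


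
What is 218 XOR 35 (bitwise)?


0b11011010 ^ 0b100011 = 0b11111001 = 249

249


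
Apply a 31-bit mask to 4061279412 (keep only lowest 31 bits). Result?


4061279412 & 2147483647 = 1913795764

1913795764


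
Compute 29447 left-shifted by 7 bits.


0b111001100000111 << 7 = 0b1110011000001110000000 = 3769216

3769216


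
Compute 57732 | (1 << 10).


57732 | (1 << 10) = 57732 | 1024 = 58756

58756


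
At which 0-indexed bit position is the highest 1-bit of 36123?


0b1000110100011011. Highest set bit at position 15

15


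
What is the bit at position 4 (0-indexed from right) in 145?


0b10010001, position 4 = 1

1


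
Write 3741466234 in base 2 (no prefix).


3741466234 = 11011111000000100011111001111010 in binary

11011111000000100011111001111010


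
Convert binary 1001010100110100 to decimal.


1001010100110100 in decimal = 38196

38196


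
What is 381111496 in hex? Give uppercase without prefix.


381111496 = 16B74CC8 hex

16B74CC8


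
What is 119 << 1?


0b1110111 << 1 = 0b11101110 = 238

238


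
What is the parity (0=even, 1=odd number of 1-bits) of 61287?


0b1110111101100111 has 12 ones => parity 0

0


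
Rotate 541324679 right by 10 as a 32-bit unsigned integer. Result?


Rotate 0b100000010000111111010110000111 right by 10 (32-bit) = 0b1100001110010000001000011111101 = 1640501501

1640501501


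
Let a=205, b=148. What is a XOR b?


205 ^ 148 = 89

89


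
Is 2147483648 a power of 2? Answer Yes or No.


0b10000000000000000000000000000000. Only one bit set => Yes

Yes


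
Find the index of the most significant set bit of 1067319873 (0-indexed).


0b111111100111100000001001000001. Highest set bit at position 29

29


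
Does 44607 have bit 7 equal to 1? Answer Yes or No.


0b1010111000111111, bit 7 = 0. No

No


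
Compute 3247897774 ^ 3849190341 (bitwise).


0b11000001100101101111110010101110 ^ 0b11100101011011011111101111000101 = 0b100100111110110000011101101011 = 620431211

620431211


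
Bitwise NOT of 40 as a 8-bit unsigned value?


~0b101000 = 0b11010111 = 215 (8-bit unsigned)

215


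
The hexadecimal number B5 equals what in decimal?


B5 hex = 181 decimal

181


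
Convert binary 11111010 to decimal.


11111010 in decimal = 250

250


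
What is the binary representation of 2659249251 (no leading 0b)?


2659249251 = 10011110100000001110110001100011 in binary

10011110100000001110110001100011


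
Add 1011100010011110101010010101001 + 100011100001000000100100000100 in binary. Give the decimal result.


1011100010011110101010010101001 + 100011100001000000100100000100 = 1111111110100110101110110101101 = 2144558509

2144558509


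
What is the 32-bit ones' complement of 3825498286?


3825498286 ^ 4294967295 = 469469009

469469009


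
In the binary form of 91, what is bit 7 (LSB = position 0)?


0b1011011, position 7 = 0

0


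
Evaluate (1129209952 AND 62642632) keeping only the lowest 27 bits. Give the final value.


Step 1: 1129209952 & 62642632 = 51003456
Step 2: 51003456 & 134217727 = 51003456

51003456


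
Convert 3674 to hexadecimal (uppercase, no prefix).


3674 = E5A hex

E5A


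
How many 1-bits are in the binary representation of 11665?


0b10110110010001 has 7 set bits

7


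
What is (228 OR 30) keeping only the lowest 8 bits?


Step 1: 228 | 30 = 254
Step 2: 254 & 255 = 254

254


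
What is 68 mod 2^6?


68 & 63 = 4

4


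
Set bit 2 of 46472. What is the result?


46472 | (1 << 2) = 46472 | 4 = 46476

46476


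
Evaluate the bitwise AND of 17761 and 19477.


0b100010101100001 & 0b100110000010101 = 0b100010000000001 = 17409

17409


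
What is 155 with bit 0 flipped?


155 ^ (1 << 0) = 155 ^ 1 = 154

154


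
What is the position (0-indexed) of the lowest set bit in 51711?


0b1100100111111111. Lowest set bit at position 0

0


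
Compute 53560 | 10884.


0b1101000100111000 | 0b10101010000100 = 0b1111101110111100 = 64444

64444


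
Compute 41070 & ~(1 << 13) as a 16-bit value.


41070 & ~(1 << 13) = 32878

32878


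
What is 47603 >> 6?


0b1011100111110011 >> 6 = 0b1011100111 = 743

743


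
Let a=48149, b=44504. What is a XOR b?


48149 ^ 44504 = 4557

4557


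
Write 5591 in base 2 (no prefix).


5591 = 1010111010111 in binary

1010111010111


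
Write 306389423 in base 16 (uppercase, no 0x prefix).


306389423 = 124321AF hex

124321AF


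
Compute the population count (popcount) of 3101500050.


0b10111000110111010010001010010010 has 15 set bits

15


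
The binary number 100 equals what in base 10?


100 in decimal = 4

4


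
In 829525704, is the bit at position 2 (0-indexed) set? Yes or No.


0b110001011100011000111011001000, bit 2 = 0. No

No


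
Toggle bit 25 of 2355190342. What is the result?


2355190342 ^ (1 << 25) = 2355190342 ^ 33554432 = 2388744774

2388744774


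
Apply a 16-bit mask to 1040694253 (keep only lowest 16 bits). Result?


1040694253 & 65535 = 48109

48109


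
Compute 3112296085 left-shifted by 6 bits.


0b10111001100000011101111010010101 << 6 = 0b10111001100000011101111010010101000000 = 199186949440

199186949440


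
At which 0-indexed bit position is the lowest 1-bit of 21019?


0b101001000011011. Lowest set bit at position 0

0


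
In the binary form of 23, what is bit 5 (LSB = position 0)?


0b10111, position 5 = 0

0


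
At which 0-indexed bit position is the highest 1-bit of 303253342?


0b10010000100110100011101011110. Highest set bit at position 28

28


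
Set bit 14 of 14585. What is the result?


14585 | (1 << 14) = 14585 | 16384 = 30969

30969


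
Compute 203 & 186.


0b11001011 & 0b10111010 = 0b10001010 = 138

138


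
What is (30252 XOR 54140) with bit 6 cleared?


Step 1: 30252 ^ 54140 = 42320
Step 2: 42320 & ~(1 << 6) = 42256

42256


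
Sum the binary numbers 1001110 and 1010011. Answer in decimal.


1001110 + 1010011 = 10100001 = 161

161


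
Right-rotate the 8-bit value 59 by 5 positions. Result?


Rotate 0b111011 right by 5 (8-bit) = 0b11011001 = 217

217


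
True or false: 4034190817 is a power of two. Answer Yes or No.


0b11110000011101001101110111100001. Multiple bits set => No

No


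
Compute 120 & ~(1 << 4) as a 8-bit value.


120 & ~(1 << 4) = 104

104


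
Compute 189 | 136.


0b10111101 | 0b10001000 = 0b10111101 = 189

189


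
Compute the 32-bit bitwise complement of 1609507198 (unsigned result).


~0b1011111111011110010000101111110 = 0b10100000000100001101111010000001 = 2685460097 (32-bit unsigned)

2685460097


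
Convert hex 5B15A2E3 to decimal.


5B15A2E3 hex = 1528144611 decimal

1528144611


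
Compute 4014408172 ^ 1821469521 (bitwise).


0b11101111010001110000000111101100 ^ 0b1101100100100010110101101010001 = 0b10000011110101100110101010111101 = 2211867325

2211867325


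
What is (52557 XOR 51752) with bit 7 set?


Step 1: 52557 ^ 51752 = 1893
Step 2: 1893 | (1 << 7) = 1893 | 128 = 2021

2021


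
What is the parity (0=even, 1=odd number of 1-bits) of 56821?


0b1101110111110101 has 12 ones => parity 0

0


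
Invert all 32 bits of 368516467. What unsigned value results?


368516467 ^ 4294967295 = 3926450828

3926450828


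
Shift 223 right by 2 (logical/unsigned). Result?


0b11011111 >> 2 = 0b110111 = 55

55


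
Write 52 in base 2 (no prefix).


52 = 110100 in binary

110100


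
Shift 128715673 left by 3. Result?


0b111101011000000101110011001 << 3 = 0b111101011000000101110011001000 = 1029725384

1029725384


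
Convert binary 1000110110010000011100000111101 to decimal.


1000110110010000011100000111101 in decimal = 1187526717

1187526717


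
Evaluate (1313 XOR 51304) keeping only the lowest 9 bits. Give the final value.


Step 1: 1313 ^ 51304 = 52553
Step 2: 52553 & 511 = 329

329


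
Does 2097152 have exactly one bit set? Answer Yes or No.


0b1000000000000000000000. Only one bit set => Yes

Yes


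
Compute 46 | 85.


0b101110 | 0b1010101 = 0b1111111 = 127

127


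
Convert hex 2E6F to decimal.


2E6F hex = 11887 decimal

11887


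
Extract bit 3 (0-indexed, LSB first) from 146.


0b10010010, position 3 = 0

0


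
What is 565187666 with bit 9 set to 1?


565187666 | (1 << 9) = 565187666 | 512 = 565188178

565188178


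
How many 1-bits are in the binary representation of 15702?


0b11110101010110 has 9 set bits

9


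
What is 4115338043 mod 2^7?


4115338043 & 127 = 59

59


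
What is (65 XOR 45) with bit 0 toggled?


Step 1: 65 ^ 45 = 108
Step 2: 108 ^ (1 << 0) = 108 ^ 1 = 109

109


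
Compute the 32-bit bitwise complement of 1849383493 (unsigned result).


~0b1101110001110110101101001000101 = 0b10010001110001001010010110111010 = 2445583802 (32-bit unsigned)

2445583802


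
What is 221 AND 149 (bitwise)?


0b11011101 & 0b10010101 = 0b10010101 = 149

149


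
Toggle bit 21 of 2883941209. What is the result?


2883941209 ^ (1 << 21) = 2883941209 ^ 2097152 = 2881844057

2881844057


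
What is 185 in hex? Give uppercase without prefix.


185 = B9 hex

B9


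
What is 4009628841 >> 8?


0b11101110111111100001010010101001 >> 8 = 0b111011101111111000010100 = 15662612

15662612


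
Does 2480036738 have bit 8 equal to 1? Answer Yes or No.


0b10010011110100100101101110000010, bit 8 = 1. Yes

Yes


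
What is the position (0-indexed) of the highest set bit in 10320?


0b10100001010000. Highest set bit at position 13

13


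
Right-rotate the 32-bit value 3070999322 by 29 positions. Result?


Rotate 0b10110111000010111011101100011010 right by 29 (32-bit) = 0b10111000010111011101100011010101 = 3093158101

3093158101


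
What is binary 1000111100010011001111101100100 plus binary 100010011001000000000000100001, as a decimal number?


1000111100010011001111101100100 + 100010011001000000000000100001 = 1101001111011011001111110000101 = 1777180549

1777180549


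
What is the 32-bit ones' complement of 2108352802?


2108352802 ^ 4294967295 = 2186614493

2186614493


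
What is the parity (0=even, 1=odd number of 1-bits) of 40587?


0b1001111010001011 has 9 ones => parity 1

1


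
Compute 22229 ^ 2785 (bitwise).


0b101011011010101 ^ 0b101011100001 = 0b101110000110100 = 23604

23604


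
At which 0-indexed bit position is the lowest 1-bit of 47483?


0b1011100101111011. Lowest set bit at position 0

0


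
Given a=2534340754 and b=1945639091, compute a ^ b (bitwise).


2534340754 ^ 1945639091 = 3841384481

3841384481


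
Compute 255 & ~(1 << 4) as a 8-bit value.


255 & ~(1 << 4) = 239

239


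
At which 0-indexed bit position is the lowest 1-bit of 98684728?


0b101111000011100111100111000. Lowest set bit at position 3

3


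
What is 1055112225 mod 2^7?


1055112225 & 127 = 33

33


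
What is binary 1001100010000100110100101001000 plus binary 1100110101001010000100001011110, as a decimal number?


1001100010000100110100101001000 + 1100110101001010000100001011110 = 10110010111001110111000110100110 = 3001512358

3001512358


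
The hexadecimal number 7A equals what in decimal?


7A hex = 122 decimal

122


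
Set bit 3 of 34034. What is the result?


34034 | (1 << 3) = 34034 | 8 = 34042

34042


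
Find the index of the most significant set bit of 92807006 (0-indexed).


0b101100010000001111101011110. Highest set bit at position 26

26


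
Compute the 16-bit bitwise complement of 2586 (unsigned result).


~0b101000011010 = 0b1111010111100101 = 62949 (16-bit unsigned)

62949


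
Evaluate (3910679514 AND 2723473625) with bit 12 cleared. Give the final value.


Step 1: 3910679514 & 2723473625 = 2685413592
Step 2: 2685413592 & ~(1 << 12) = 2685413592

2685413592


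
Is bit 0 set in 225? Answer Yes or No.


0b11100001, bit 0 = 1. Yes

Yes


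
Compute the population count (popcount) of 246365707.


0b1110101011110011111000001011 has 17 set bits

17


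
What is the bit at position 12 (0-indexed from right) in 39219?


0b1001100100110011, position 12 = 1

1


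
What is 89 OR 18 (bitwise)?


0b1011001 | 0b10010 = 0b1011011 = 91

91


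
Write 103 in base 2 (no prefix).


103 = 1100111 in binary

1100111


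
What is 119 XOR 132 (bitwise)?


0b1110111 ^ 0b10000100 = 0b11110011 = 243

243


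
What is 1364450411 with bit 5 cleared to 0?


1364450411 & ~(1 << 5) = 1364450379

1364450379


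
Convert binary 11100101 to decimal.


11100101 in decimal = 229

229


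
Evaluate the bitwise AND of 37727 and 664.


0b1001001101011111 & 0b1010011000 = 0b1000011000 = 536

536


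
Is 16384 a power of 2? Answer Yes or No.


0b100000000000000. Only one bit set => Yes

Yes


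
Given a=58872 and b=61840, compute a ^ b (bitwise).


58872 ^ 61840 = 5224

5224


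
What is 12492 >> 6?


0b11000011001100 >> 6 = 0b11000011 = 195

195


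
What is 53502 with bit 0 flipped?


53502 ^ (1 << 0) = 53502 ^ 1 = 53503

53503


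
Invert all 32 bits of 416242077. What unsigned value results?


416242077 ^ 4294967295 = 3878725218

3878725218


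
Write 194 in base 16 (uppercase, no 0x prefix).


194 = C2 hex

C2


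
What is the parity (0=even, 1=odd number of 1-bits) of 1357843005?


0b1010000111011110000101000111101 has 16 ones => parity 0

0


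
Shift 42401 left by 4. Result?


0b1010010110100001 << 4 = 0b10100101101000010000 = 678416

678416


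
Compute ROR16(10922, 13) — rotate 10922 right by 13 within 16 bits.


Rotate 0b10101010101010 right by 13 (16-bit) = 0b101010101010001 = 21841

21841


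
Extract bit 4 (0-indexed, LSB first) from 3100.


0b110000011100, position 4 = 1

1


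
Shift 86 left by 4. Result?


0b1010110 << 4 = 0b10101100000 = 1376

1376


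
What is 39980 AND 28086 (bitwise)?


0b1001110000101100 & 0b110110110110110 = 0b110000100100 = 3108

3108


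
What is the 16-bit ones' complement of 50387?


50387 ^ 65535 = 15148

15148


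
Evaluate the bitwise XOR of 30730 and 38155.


0b111100000001010 ^ 0b1001010100001011 = 0b1110110100000001 = 60673

60673


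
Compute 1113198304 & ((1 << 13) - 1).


1113198304 & 8191 = 3808

3808


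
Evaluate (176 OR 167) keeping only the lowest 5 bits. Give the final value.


Step 1: 176 | 167 = 183
Step 2: 183 & 31 = 23

23


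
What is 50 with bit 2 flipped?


50 ^ (1 << 2) = 50 ^ 4 = 54

54


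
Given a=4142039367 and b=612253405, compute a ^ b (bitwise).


4142039367 ^ 612253405 = 3533488026

3533488026


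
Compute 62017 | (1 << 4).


62017 | (1 << 4) = 62017 | 16 = 62033

62033


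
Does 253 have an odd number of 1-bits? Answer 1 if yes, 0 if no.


0b11111101 has 7 ones => parity 1

1


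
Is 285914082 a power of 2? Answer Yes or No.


0b10001000010101011001111100010. Multiple bits set => No

No


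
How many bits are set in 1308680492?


0b1001110000000001110000100101100 has 11 set bits

11


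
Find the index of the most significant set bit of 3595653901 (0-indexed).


0b11010110010100010101001100001101. Highest set bit at position 31

31


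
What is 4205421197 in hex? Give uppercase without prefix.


4205421197 = FAA9A28D hex

FAA9A28D


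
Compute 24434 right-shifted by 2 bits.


0b101111101110010 >> 2 = 0b1011111011100 = 6108

6108


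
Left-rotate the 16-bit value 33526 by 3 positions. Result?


Rotate 0b1000001011110110 left by 3 (16-bit) = 0b1011110110100 = 6068

6068


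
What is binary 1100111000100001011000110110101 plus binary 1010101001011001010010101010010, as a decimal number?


1100111000100001011000110110101 + 1010101001011001010010101010010 = 10111100001111010101011100000111 = 3158136583

3158136583


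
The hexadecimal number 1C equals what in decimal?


1C hex = 28 decimal

28


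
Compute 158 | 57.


0b10011110 | 0b111001 = 0b10111111 = 191

191


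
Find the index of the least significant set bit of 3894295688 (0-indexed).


0b11101000000111100011110010001000. Lowest set bit at position 3

3


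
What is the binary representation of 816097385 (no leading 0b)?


816097385 = 110000101001001010100001101001 in binary

110000101001001010100001101001


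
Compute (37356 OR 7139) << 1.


Step 1: 37356 | 7139 = 39919
Step 2: 39919 << 1 = 79838

79838


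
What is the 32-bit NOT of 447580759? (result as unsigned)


~0b11010101011011000101001010111 = 0b11100101010100100111010110101000 = 3847386536 (32-bit unsigned)

3847386536


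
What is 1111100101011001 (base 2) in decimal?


1111100101011001 in decimal = 63833

63833


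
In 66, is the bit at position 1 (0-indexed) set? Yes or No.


0b1000010, bit 1 = 1. Yes

Yes


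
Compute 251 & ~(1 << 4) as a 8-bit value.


251 & ~(1 << 4) = 235

235


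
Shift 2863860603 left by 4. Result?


0b10101010101100110000101101111011 << 4 = 0b101010101011001100001011011110110000 = 45821769648

45821769648


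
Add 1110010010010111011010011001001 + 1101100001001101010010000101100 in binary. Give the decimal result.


1110010010010111011010011001001 + 1101100001001101010010000101100 = 11011110011100100101100011110101 = 3732035829

3732035829


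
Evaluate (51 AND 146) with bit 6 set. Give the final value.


Step 1: 51 & 146 = 18
Step 2: 18 | (1 << 6) = 18 | 64 = 82

82


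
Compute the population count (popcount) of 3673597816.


0b11011010111101101010011101111000 has 20 set bits

20


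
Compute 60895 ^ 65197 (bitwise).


0b1110110111011111 ^ 0b1111111010101101 = 0b1001101110010 = 4978

4978


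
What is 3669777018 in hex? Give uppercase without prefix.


3669777018 = DABC5A7A hex

DABC5A7A


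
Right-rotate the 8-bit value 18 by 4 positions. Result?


Rotate 0b10010 right by 4 (8-bit) = 0b100001 = 33

33


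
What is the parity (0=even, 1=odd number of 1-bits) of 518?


0b1000000110 has 3 ones => parity 1

1


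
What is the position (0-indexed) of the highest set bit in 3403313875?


0b11001010110110100111001011010011. Highest set bit at position 31

31


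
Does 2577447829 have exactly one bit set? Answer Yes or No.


0b10011001101000001011101110010101. Multiple bits set => No

No


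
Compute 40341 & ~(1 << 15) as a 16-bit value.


40341 & ~(1 << 15) = 7573

7573


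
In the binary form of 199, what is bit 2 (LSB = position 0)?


0b11000111, position 2 = 1

1


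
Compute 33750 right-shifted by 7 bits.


0b1000001111010110 >> 7 = 0b100000111 = 263

263


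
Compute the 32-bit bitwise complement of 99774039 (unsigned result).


~0b101111100100110111001010111 = 0b11111010000011011001000110101000 = 4195193256 (32-bit unsigned)

4195193256


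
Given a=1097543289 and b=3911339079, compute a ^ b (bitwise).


1097543289 ^ 3911339079 = 2823381566

2823381566


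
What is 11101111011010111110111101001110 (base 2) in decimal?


11101111011010111110111101001110 in decimal = 4016828238

4016828238


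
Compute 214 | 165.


0b11010110 | 0b10100101 = 0b11110111 = 247

247


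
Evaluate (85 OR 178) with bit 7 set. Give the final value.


Step 1: 85 | 178 = 247
Step 2: 247 | (1 << 7) = 247 | 128 = 247

247


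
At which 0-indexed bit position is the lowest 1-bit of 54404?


0b1101010010000100. Lowest set bit at position 2

2


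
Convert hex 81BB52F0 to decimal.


81BB52F0 hex = 2176537328 decimal

2176537328


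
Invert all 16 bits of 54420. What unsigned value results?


54420 ^ 65535 = 11115

11115


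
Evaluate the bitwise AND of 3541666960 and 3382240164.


0b11010011000110011000110010010000 & 0b11001001100110001110001110100100 = 0b11000001000110001000000010000000 = 3239608448

3239608448


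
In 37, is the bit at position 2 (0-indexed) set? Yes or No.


0b100101, bit 2 = 1. Yes

Yes


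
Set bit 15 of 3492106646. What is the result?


3492106646 | (1 << 15) = 3492106646 | 32768 = 3492139414

3492139414


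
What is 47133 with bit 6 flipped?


47133 ^ (1 << 6) = 47133 ^ 64 = 47197

47197


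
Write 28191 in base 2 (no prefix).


28191 = 110111000011111 in binary

110111000011111


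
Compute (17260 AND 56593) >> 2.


Step 1: 17260 & 56593 = 16640
Step 2: 16640 >> 2 = 4160

4160


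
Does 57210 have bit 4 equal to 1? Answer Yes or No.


0b1101111101111010, bit 4 = 1. Yes

Yes


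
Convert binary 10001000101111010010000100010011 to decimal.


10001000101111010010000100010011 in decimal = 2294096147

2294096147


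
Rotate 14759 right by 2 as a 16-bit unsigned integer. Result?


Rotate 0b11100110100111 right by 2 (16-bit) = 0b1100111001101001 = 52841

52841


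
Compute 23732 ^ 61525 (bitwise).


0b101110010110100 ^ 0b1111000001010101 = 0b1010110011100001 = 44257

44257


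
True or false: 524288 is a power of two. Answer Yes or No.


0b10000000000000000000. Only one bit set => Yes

Yes


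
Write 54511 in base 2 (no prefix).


54511 = 1101010011101111 in binary

1101010011101111


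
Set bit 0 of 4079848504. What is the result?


4079848504 | (1 << 0) = 4079848504 | 1 = 4079848505

4079848505


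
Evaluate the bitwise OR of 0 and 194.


0b0 | 0b11000010 = 0b11000010 = 194

194


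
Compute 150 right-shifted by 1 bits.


0b10010110 >> 1 = 0b1001011 = 75

75


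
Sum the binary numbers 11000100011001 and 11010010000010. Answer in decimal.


11000100011001 + 11010010000010 = 110010110011011 = 26011

26011


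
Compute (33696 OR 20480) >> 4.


Step 1: 33696 | 20480 = 54176
Step 2: 54176 >> 4 = 3386

3386


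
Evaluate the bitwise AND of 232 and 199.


0b11101000 & 0b11000111 = 0b11000000 = 192

192


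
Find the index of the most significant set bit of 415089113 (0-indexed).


0b11000101111011100000111011001. Highest set bit at position 28

28


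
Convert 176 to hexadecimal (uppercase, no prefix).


176 = B0 hex

B0


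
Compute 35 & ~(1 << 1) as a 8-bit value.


35 & ~(1 << 1) = 33

33


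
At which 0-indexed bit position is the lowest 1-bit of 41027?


0b1010000001000011. Lowest set bit at position 0

0


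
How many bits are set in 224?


0b11100000 has 3 set bits

3


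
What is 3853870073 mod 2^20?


3853870073 & 1048575 = 353273

353273


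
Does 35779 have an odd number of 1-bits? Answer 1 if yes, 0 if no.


0b1000101111000011 has 8 ones => parity 0

0


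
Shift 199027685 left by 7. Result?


0b1011110111001110101111100101 << 7 = 0b10111101110011101011111001010000000 = 25475543680

25475543680


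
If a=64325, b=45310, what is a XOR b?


64325 ^ 45310 = 19387

19387


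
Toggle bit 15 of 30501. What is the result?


30501 ^ (1 << 15) = 30501 ^ 32768 = 63269

63269


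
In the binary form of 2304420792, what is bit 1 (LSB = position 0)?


0b10001001010110101010101110111000, position 1 = 0

0


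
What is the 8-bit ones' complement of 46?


46 ^ 255 = 209

209


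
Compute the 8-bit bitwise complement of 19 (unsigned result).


~0b10011 = 0b11101100 = 236 (8-bit unsigned)

236


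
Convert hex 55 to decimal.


55 hex = 85 decimal

85


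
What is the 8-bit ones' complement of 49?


49 ^ 255 = 206

206


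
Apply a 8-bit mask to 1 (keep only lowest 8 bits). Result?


1 & 255 = 1

1


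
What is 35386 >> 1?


0b1000101000111010 >> 1 = 0b100010100011101 = 17693

17693


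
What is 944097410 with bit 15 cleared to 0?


944097410 & ~(1 << 15) = 944064642

944064642


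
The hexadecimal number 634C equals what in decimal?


634C hex = 25420 decimal

25420


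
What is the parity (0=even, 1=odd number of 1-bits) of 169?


0b10101001 has 4 ones => parity 0

0


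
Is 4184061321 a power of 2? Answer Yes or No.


0b11111001011000111011010110001001. Multiple bits set => No

No


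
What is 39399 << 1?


0b1001100111100111 << 1 = 0b10011001111001110 = 78798

78798


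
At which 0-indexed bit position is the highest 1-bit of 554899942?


0b100001000100110001100111100110. Highest set bit at position 29

29


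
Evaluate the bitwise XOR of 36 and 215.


0b100100 ^ 0b11010111 = 0b11110011 = 243

243


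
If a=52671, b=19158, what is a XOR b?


52671 ^ 19158 = 34665

34665


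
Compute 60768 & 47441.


0b1110110101100000 & 0b1011100101010001 = 0b1010100101000000 = 43328

43328


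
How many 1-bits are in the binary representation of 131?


0b10000011 has 3 set bits

3


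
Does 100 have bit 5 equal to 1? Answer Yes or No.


0b1100100, bit 5 = 1. Yes

Yes


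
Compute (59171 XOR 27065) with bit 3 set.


Step 1: 59171 ^ 27065 = 36506
Step 2: 36506 | (1 << 3) = 36506 | 8 = 36506

36506


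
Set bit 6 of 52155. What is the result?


52155 | (1 << 6) = 52155 | 64 = 52219

52219


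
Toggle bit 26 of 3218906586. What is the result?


3218906586 ^ (1 << 26) = 3218906586 ^ 67108864 = 3151797722

3151797722


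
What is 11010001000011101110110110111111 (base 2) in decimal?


11010001000011101110110110111111 in decimal = 3507416511

3507416511


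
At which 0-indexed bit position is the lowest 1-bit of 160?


0b10100000. Lowest set bit at position 5

5


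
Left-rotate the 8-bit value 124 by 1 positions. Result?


Rotate 0b1111100 left by 1 (8-bit) = 0b11111000 = 248

248


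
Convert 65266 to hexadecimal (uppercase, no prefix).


65266 = FEF2 hex

FEF2


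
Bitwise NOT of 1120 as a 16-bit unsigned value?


~0b10001100000 = 0b1111101110011111 = 64415 (16-bit unsigned)

64415


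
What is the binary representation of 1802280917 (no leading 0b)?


1802280917 = 1101011011011001001111111010101 in binary

1101011011011001001111111010101


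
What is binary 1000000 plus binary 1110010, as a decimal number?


1000000 + 1110010 = 10110010 = 178

178


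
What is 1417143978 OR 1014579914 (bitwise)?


0b1010100011101111110011010101010 | 0b111100011110010100001011001010 = 0b1111100011111111110011011101010 = 2088756970

2088756970


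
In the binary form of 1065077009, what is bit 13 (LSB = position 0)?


0b111111011110111100100100010001, position 13 = 0

0


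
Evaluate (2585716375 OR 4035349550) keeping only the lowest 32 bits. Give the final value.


Step 1: 2585716375 | 4035349550 = 4204719807
Step 2: 4204719807 & 4294967295 = 4204719807

4204719807


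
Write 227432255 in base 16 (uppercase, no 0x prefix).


227432255 = D8E573F hex

D8E573F


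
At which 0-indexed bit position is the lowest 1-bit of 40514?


0b1001111001000010. Lowest set bit at position 1

1


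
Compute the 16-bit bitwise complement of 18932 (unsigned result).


~0b100100111110100 = 0b1011011000001011 = 46603 (16-bit unsigned)

46603


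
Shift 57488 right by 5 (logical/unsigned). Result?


0b1110000010010000 >> 5 = 0b11100000100 = 1796

1796


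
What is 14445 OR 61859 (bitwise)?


0b11100001101101 | 0b1111000110100011 = 0b1111100111101111 = 63983

63983


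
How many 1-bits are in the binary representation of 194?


0b11000010 has 3 set bits

3


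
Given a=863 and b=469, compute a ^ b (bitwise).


863 ^ 469 = 650

650


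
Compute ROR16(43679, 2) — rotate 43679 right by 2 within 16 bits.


Rotate 0b1010101010011111 right by 2 (16-bit) = 0b1110101010100111 = 60071

60071


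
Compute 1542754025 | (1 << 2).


1542754025 | (1 << 2) = 1542754025 | 4 = 1542754029

1542754029


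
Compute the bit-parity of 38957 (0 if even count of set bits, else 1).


0b1001100000101101 has 7 ones => parity 1

1


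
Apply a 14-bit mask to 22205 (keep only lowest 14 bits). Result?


22205 & 16383 = 5821

5821


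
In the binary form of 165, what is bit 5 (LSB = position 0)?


0b10100101, position 5 = 1

1


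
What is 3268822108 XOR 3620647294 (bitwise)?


0b11000010110101100100010001011100 ^ 0b11010111110011101011000101111110 = 0b10101000110001111010100100010 = 353957154

353957154


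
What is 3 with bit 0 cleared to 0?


3 & ~(1 << 0) = 2

2


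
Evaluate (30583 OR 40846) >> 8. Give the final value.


Step 1: 30583 | 40846 = 65535
Step 2: 65535 >> 8 = 255

255


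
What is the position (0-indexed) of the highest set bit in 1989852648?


0b1110110100110101011110111101000. Highest set bit at position 30

30


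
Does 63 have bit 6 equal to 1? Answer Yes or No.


0b111111, bit 6 = 0. No

No


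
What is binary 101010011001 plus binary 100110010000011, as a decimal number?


101010011001 + 100110010000011 = 101011100011100 = 22300

22300


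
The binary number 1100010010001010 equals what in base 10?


1100010010001010 in decimal = 50314

50314


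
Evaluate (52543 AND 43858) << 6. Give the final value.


Step 1: 52543 & 43858 = 35090
Step 2: 35090 << 6 = 2245760

2245760


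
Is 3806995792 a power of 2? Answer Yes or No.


0b11100010111010100010010101010000. Multiple bits set => No

No


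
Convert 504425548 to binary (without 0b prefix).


504425548 = 11110000100001110110001001100 in binary

11110000100001110110001001100


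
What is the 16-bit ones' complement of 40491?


40491 ^ 65535 = 25044

25044


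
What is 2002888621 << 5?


0b1110111011000011010011110101101 << 5 = 0b111011101100001101001111010110100000 = 64092435872

64092435872


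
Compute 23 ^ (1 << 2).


23 ^ (1 << 2) = 23 ^ 4 = 19

19


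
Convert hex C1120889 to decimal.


C1120889 hex = 3239184521 decimal

3239184521


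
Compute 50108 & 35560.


0b1100001110111100 & 0b1000101011101000 = 0b1000001010101000 = 33448

33448


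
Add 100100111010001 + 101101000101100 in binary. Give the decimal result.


100100111010001 + 101101000101100 = 1010001111111101 = 41981

41981


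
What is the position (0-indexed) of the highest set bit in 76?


0b1001100. Highest set bit at position 6

6


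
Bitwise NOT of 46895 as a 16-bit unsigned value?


~0b1011011100101111 = 0b100100011010000 = 18640 (16-bit unsigned)

18640


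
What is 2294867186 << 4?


0b10001000110010001110010011110010 << 4 = 0b100010001100100011100100111100100000 = 36717874976

36717874976


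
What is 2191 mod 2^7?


2191 & 127 = 15

15


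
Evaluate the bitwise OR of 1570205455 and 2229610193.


0b1011101100101110110111100001111 | 0b10000100111001010010011011010001 = 0b11011101111101110110111111011111 = 3723980767

3723980767


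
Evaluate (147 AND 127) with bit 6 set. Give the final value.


Step 1: 147 & 127 = 19
Step 2: 19 | (1 << 6) = 19 | 64 = 83

83


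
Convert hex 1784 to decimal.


1784 hex = 6020 decimal

6020


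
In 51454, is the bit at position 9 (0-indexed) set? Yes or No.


0b1100100011111110, bit 9 = 0. No

No


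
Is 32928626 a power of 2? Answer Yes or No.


0b1111101100111001101110010. Multiple bits set => No

No


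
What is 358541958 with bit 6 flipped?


358541958 ^ (1 << 6) = 358541958 ^ 64 = 358542022

358542022


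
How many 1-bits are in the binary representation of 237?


0b11101101 has 6 set bits

6


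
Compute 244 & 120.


0b11110100 & 0b1111000 = 0b1110000 = 112

112


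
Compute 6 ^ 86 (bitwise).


0b110 ^ 0b1010110 = 0b1010000 = 80

80


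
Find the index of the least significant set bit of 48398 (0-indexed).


0b1011110100001110. Lowest set bit at position 1

1


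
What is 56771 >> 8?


0b1101110111000011 >> 8 = 0b11011101 = 221

221


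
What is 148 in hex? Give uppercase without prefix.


148 = 94 hex

94


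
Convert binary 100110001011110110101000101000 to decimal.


100110001011110110101000101000 in decimal = 640641576

640641576


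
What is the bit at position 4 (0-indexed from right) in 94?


0b1011110, position 4 = 1

1


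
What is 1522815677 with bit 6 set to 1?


1522815677 | (1 << 6) = 1522815677 | 64 = 1522815741

1522815741


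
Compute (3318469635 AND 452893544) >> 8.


Step 1: 3318469635 & 452893544 = 13275136
Step 2: 13275136 >> 8 = 51856

51856


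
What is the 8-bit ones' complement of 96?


96 ^ 255 = 159

159


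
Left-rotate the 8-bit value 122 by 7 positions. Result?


Rotate 0b1111010 left by 7 (8-bit) = 0b111101 = 61

61


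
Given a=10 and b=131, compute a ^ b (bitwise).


10 ^ 131 = 137

137


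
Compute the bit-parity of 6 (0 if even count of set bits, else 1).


0b110 has 2 ones => parity 0

0


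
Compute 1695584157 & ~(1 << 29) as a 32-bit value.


1695584157 & ~(1 << 29) = 1158713245

1158713245


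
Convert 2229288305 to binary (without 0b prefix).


2229288305 = 10000100111000000011110101110001 in binary

10000100111000000011110101110001


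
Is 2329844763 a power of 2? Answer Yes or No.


0b10001010110111101001110000011011. Multiple bits set => No

No


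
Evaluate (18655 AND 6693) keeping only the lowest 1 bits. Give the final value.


Step 1: 18655 & 6693 = 2053
Step 2: 2053 & 1 = 1

1


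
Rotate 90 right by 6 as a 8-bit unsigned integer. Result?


Rotate 0b1011010 right by 6 (8-bit) = 0b1101001 = 105

105


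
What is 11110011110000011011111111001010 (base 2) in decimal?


11110011110000011011111111001010 in decimal = 4089561034

4089561034


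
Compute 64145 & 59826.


0b1111101010010001 & 0b1110100110110010 = 0b1110100010010000 = 59536

59536


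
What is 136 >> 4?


0b10001000 >> 4 = 0b1000 = 8

8


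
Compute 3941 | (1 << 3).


3941 | (1 << 3) = 3941 | 8 = 3949

3949


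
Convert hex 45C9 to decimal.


45C9 hex = 17865 decimal

17865


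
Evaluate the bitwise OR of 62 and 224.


0b111110 | 0b11100000 = 0b11111110 = 254

254


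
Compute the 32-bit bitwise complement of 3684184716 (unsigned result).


~0b11011011100110000011001010001100 = 0b100100011001111100110101110011 = 610782579 (32-bit unsigned)

610782579


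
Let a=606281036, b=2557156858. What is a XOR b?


606281036 ^ 2557156858 = 3158835382

3158835382


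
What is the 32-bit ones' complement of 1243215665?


1243215665 ^ 4294967295 = 3051751630

3051751630


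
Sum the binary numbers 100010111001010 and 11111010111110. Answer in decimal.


100010111001010 + 11111010111110 = 1000010010001000 = 33928

33928


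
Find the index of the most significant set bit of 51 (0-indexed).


0b110011. Highest set bit at position 5

5


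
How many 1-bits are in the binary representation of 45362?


0b1011000100110010 has 7 set bits

7


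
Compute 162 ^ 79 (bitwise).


0b10100010 ^ 0b1001111 = 0b11101101 = 237

237


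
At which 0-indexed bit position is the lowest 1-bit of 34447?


0b1000011010001111. Lowest set bit at position 0

0


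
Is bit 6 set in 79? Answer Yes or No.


0b1001111, bit 6 = 1. Yes

Yes


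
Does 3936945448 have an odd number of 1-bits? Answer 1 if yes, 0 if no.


0b11101010101010010000010100101000 has 13 ones => parity 1

1


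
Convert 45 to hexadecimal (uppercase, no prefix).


45 = 2D hex

2D


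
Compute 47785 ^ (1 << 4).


47785 ^ (1 << 4) = 47785 ^ 16 = 47801

47801


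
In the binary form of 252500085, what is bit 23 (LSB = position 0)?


0b1111000011001101100001110101, position 23 = 0

0


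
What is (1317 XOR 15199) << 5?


Step 1: 1317 ^ 15199 = 15994
Step 2: 15994 << 5 = 511808

511808


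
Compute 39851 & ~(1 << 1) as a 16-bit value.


39851 & ~(1 << 1) = 39849

39849


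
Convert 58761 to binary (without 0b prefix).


58761 = 1110010110001001 in binary

1110010110001001


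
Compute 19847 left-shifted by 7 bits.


0b100110110000111 << 7 = 0b1001101100001110000000 = 2540416

2540416


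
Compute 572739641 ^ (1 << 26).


572739641 ^ (1 << 26) = 572739641 ^ 67108864 = 639848505

639848505


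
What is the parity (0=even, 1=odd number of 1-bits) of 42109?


0b1010010001111101 has 9 ones => parity 1

1


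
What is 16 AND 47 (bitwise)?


0b10000 & 0b101111 = 0b0 = 0

0


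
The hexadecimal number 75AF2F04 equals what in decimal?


75AF2F04 hex = 1974415108 decimal

1974415108


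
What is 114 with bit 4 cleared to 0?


114 & ~(1 << 4) = 98

98


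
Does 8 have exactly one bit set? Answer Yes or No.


0b1000. Only one bit set => Yes

Yes


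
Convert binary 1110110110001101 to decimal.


1110110110001101 in decimal = 60813

60813


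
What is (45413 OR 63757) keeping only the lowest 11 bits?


Step 1: 45413 | 63757 = 63853
Step 2: 63853 & 2047 = 365

365


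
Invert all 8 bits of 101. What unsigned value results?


101 ^ 255 = 154

154


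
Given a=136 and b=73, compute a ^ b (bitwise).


136 ^ 73 = 193

193
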